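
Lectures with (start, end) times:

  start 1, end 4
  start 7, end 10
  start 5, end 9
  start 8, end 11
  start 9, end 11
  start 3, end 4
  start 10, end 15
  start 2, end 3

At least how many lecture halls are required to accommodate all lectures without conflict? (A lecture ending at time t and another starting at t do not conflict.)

3

Count concurrent intervals with a sweep; the peak is the room count.
starts: [1, 2, 3, 5, 7, 8, 9, 10]
ends:   [3, 4, 4, 9, 10, 11, 11, 15]
s1→1 s2→2 e3→1 s3→2 e4→1 e4→0 s5→1 s7→2 s8→3  — peak 3.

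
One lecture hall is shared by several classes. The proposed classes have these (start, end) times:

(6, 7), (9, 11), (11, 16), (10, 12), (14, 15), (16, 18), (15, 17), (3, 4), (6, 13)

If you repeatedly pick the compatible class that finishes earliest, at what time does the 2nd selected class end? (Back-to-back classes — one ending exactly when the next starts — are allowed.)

7

Sorted by end: (3,4)  (6,7)  (9,11)  (10,12)  (6,13)  (14,15)  (11,16)  (15,17)  (16,18)
take (3,4); take (6,7); take (9,11); skip (10,12); take (14,15); take (15,17); skip (16,18).
Selected: (3,4) (6,7) (9,11) (14,15) (15,17)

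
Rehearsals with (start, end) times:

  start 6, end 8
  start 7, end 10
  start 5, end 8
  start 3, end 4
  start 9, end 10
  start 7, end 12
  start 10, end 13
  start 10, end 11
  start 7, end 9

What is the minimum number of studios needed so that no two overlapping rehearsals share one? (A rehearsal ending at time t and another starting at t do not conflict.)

The answer is the maximum number of intervals overlapping at any instant.
Events (time:±→running): 3:+→1 4:-→0 5:+→1 6:+→2 7:+→3 7:+→4 7:+→5 … peak 5.

5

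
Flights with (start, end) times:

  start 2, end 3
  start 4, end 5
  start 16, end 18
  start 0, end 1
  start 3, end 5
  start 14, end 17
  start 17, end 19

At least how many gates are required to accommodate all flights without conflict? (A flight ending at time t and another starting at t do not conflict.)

The answer is the maximum number of intervals overlapping at any instant.
starts: [0, 2, 3, 4, 14, 16, 17]
ends:   [1, 3, 5, 5, 17, 18, 19]
s0→1 e1→0 s2→1 e3→0 s3→1 s4→2  — peak 2.

2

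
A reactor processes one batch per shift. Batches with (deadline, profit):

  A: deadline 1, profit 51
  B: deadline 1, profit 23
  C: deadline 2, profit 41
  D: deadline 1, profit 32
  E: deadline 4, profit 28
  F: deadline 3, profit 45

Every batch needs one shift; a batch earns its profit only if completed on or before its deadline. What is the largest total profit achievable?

165

By profit: A(d1,51), F(d3,45), C(d2,41), D(d1,32), E(d4,28), B(d1,23)
A→slot 1; F→slot 3; C→slot 2; D skipped; E→slot 4; B skipped.
Profit = 51 + 41 + 45 + 28 = 165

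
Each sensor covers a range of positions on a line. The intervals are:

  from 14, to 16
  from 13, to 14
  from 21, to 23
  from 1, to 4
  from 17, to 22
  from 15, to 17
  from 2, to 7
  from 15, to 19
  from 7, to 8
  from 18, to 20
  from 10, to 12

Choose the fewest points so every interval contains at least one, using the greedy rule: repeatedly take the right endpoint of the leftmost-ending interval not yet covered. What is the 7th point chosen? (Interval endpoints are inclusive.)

Sorted: [1,4] [2,7] [7,8] [10,12] [13,14] [14,16] [15,17] [15,19] [18,20] [17,22] [21,23]
{[1,4],[2,7]} hit by 4; {[7,8]} hit by 8; {[10,12]} hit by 12; {[13,14],[14,16]} hit by 14; {[15,17],[15,19]} hit by 17; {[18,20],[17,22]} hit by 20; {[21,23]} hit by 23.
Points: 4, 8, 12, 14, 17, 20, 23 (7 total).

23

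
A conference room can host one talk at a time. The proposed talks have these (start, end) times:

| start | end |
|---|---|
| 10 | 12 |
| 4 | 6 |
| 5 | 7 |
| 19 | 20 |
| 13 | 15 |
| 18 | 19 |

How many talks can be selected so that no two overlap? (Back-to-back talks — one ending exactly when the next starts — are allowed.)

5

Sorted by end: (4,6)  (5,7)  (10,12)  (13,15)  (18,19)  (19,20)
take (4,6); take (10,12); take (13,15); take (18,19); take (19,20).
Selected 5 talks.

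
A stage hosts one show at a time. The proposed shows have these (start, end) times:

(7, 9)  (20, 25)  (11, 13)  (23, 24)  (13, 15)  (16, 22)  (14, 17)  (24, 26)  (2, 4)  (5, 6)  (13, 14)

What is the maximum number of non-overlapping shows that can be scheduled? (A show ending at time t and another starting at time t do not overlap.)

Sort by end time and greedily take each interval whose start is ≥ the last chosen end.
Sorted by end: (2,4)  (5,6)  (7,9)  (11,13)  (13,14)  (13,15)  (14,17)  (16,22)  (23,24)  (20,25)  (24,26)
take (2,4); take (5,6); take (7,9); take (11,13); take (13,14); take (14,17); skip (16,22); take (23,24); skip (20,25); take (24,26).
Selected 8 shows.

8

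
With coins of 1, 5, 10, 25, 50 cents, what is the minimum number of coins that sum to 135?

Use the largest denomination that fits, subtract, and repeat.
135 − 2×50→35 − 1×25→10 − 1×10→0
Total coins = 2 + 1 + 1 = 4

4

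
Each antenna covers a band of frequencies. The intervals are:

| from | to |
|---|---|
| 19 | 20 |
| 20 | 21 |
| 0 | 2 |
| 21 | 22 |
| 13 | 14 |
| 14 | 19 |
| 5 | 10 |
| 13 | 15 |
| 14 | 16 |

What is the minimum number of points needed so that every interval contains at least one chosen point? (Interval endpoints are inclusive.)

5

By right end: [0,2]  [5,10]  [13,14]  [13,15]  [14,16]  [14,19]  [19,20]  [20,21]  [21,22]
[0,2] uncovered → point at 2; [5,10] uncovered → point at 10; [13,14] uncovered → point at 14; [19,20] uncovered → point at 20; [21,22] uncovered → point at 22.
Points: 2, 10, 14, 20, 22 (5 total).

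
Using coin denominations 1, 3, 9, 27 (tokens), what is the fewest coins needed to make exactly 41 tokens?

5

Greedy: take as many of the largest coin as possible, then repeat with the remainder.
41 − 1×27→14 − 1×9→5 − 1×3→2 − 2×1→0
Total coins = 1 + 1 + 1 + 2 = 5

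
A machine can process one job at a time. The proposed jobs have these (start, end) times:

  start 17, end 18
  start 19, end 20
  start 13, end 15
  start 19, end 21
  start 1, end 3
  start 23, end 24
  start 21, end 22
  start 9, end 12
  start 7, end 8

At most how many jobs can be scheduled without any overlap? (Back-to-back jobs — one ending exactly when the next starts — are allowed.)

8

By end time: (1,3), (7,8), (9,12), (13,15), (17,18), (19,20), (19,21), (21,22), (23,24).
Pick (1,3); next start ≥ 3 → (7,8); next start ≥ 8 → (9,12); next start ≥ 12 → (13,15); next start ≥ 15 → (17,18); next start ≥ 18 → (19,20); next start ≥ 20 → (21,22); next start ≥ 22 → (23,24).
Selected 8 jobs.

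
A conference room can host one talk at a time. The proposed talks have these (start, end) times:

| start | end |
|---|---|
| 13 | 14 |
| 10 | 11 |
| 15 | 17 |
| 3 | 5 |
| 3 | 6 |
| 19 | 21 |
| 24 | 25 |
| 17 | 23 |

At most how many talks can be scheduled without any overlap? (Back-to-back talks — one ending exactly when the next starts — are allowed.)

6

By end time: (3,5), (3,6), (10,11), (13,14), (15,17), (19,21), (17,23), (24,25).
Pick (3,5); next start ≥ 5 → (10,11); next start ≥ 11 → (13,14); next start ≥ 14 → (15,17); next start ≥ 17 → (19,21); next start ≥ 21 → (24,25).
Selected 6 talks.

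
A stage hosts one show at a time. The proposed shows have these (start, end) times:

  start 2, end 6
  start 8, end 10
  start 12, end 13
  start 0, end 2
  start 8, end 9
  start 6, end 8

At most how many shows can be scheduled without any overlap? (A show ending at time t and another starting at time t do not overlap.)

5

Order by finish time; keep every interval that doesn't clash with the previous kept one.
By end time: (0,2), (2,6), (6,8), (8,9), (8,10), (12,13).
Pick (0,2); next start ≥ 2 → (2,6); next start ≥ 6 → (6,8); next start ≥ 8 → (8,9); next start ≥ 9 → (12,13).
Selected 5 shows.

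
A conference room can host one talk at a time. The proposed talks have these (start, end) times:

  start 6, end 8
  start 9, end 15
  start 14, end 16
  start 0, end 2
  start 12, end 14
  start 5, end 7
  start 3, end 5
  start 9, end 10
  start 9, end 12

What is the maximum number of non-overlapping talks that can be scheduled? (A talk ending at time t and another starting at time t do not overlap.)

By end time: (0,2), (3,5), (5,7), (6,8), (9,10), (9,12), (12,14), (9,15), (14,16).
Pick (0,2); next start ≥ 2 → (3,5); next start ≥ 5 → (5,7); next start ≥ 7 → (9,10); next start ≥ 10 → (12,14); next start ≥ 14 → (14,16).
Selected 6 talks.

6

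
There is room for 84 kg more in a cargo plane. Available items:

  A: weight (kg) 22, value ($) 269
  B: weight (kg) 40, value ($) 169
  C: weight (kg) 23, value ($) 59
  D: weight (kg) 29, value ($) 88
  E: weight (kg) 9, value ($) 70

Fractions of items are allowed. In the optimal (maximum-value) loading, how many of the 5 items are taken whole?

Ratios (sorted): A 12.23, E 7.78, B 4.22, D 3.03, C 2.57
take A (22 @ 269); take E (9 @ 70); take B (40 @ 169); take 13/29 of D → 39.45. Capacity used 84/84.
3 item(s) taken whole; one partial (take 13/29 of D).

3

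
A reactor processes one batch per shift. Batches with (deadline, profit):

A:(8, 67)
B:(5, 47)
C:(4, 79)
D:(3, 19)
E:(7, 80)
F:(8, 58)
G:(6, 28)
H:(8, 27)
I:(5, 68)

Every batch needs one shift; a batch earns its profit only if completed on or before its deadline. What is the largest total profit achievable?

By profit: E(d7,80), C(d4,79), I(d5,68), A(d8,67), F(d8,58), B(d5,47), G(d6,28), H(d8,27), D(d3,19)
E→slot 7; C→slot 4; I→slot 5; A→slot 8; F→slot 6; B→slot 3; G→slot 2; H→slot 1; D skipped.
Profit = 27 + 28 + 47 + 79 + 68 + 58 + 80 + 67 = 454

454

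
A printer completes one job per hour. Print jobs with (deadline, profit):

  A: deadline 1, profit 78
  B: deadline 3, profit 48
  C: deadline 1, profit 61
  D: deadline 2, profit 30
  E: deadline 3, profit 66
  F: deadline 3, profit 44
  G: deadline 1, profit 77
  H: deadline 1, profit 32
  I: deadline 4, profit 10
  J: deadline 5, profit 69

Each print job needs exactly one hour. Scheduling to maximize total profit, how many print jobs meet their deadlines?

Profit order: A=78 G=77 J=69 E=66 C=61 B=48 F=44 H=32 D=30 I=10
Assign: A→slot 1, G skipped, J→slot 5, E→slot 3, C skipped, B→slot 2, F skipped, H skipped, D skipped, I→slot 4.
Slots: [1:A] [2:B] [3:E] [4:I] [5:J]
5 of 10 scheduled.

5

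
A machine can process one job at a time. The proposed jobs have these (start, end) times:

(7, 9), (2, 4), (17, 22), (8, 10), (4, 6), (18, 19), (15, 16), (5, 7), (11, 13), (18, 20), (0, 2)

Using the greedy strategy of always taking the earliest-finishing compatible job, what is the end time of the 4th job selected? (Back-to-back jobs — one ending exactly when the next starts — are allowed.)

Greedy by earliest finish: after sorting by end time, pick each interval compatible with the last pick.
By end time: (0,2), (2,4), (4,6), (5,7), (7,9), (8,10), (11,13), (15,16), (18,19), (18,20), (17,22).
Pick (0,2); next start ≥ 2 → (2,4); next start ≥ 4 → (4,6); next start ≥ 6 → (7,9); next start ≥ 9 → (11,13); next start ≥ 13 → (15,16); next start ≥ 16 → (18,19).
Selected: (0,2) (2,4) (4,6) (7,9) (11,13) (15,16) (18,19)

9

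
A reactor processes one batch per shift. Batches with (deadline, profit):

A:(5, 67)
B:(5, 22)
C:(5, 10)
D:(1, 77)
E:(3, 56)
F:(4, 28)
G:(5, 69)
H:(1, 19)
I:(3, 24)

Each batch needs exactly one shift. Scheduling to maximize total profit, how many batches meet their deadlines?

Profit order: D=77 G=69 A=67 E=56 F=28 I=24 B=22 H=19 C=10
Assign: D→slot 1, G→slot 5, A→slot 4, E→slot 3, F→slot 2, I skipped, B skipped, H skipped, C skipped.
Slots: [1:D] [2:F] [3:E] [4:A] [5:G]
5 of 9 scheduled.

5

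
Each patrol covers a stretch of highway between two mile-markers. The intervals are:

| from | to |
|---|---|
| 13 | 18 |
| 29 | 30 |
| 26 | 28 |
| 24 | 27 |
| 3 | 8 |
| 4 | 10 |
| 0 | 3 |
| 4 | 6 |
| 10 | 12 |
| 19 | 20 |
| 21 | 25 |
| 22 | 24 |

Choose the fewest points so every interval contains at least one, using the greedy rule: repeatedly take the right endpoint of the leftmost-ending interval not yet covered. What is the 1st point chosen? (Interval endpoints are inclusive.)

3

Sorted: [0,3] [4,6] [3,8] [4,10] [10,12] [13,18] [19,20] [22,24] [21,25] [24,27] [26,28] [29,30]
{[0,3]} hit by 3; {[4,6],[3,8],[4,10]} hit by 6; {[10,12]} hit by 12; {[13,18]} hit by 18; {[19,20]} hit by 20; {[22,24],[21,25],[24,27]} hit by 24; {[26,28]} hit by 28; {[29,30]} hit by 30.
Points: 3, 6, 12, 18, 20, 24, 28, 30 (8 total).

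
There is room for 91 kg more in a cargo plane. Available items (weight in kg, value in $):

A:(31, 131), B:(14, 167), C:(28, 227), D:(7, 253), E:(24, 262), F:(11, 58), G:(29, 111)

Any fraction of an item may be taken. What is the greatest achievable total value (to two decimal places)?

Greedy by value/weight ratio, highest first.
Ratios (sorted): D 36.14, B 11.93, E 10.92, C 8.11, F 5.27, A 4.23, G 3.83
take D (7 @ 253); take B (14 @ 167); take E (24 @ 262); take C (28 @ 227); take F (11 @ 58); take 7/31 of A → 29.58. Capacity used 91/91.
Total value = 996.58

996.58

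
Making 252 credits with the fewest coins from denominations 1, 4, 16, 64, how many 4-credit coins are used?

252 − 3×64→60 − 3×16→12 − 3×4→0
Count of 4: 3

3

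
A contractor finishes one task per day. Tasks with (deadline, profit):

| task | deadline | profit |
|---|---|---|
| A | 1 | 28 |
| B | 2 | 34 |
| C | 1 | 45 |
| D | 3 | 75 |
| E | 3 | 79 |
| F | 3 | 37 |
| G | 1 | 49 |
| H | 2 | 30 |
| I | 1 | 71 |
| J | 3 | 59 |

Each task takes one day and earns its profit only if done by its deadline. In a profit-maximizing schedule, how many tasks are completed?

3

Profit order: E=79 D=75 I=71 J=59 G=49 C=45 F=37 B=34 H=30 A=28
Assign: E→slot 3, D→slot 2, I→slot 1, J skipped, G skipped, C skipped, F skipped, B skipped, H skipped, A skipped.
Slots: [1:I] [2:D] [3:E]
3 of 10 scheduled.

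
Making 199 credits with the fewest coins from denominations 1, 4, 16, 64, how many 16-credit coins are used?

0

199 = 3×64 + 1×4 + 3×1
Count of 16: 0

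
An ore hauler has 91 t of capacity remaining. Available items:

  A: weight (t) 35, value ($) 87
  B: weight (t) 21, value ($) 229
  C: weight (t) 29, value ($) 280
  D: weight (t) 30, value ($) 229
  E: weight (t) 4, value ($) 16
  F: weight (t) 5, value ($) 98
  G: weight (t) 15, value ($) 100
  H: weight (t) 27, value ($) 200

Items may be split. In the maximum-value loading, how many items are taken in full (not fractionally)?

Sort by value per unit weight and fill in that order.
Ratios (sorted): F 19.60, B 10.90, C 9.66, D 7.63, H 7.41, G 6.67, E 4.00, A 2.49
take F (5 @ 98); take B (21 @ 229); take C (29 @ 280); take D (30 @ 229); take 6/27 of H → 44.44. Capacity used 91/91.
4 item(s) taken whole; one partial (take 6/27 of H).

4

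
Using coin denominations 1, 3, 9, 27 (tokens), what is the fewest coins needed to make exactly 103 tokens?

7

103 − 3×27→22 − 2×9→4 − 1×3→1 − 1×1→0
Total coins = 3 + 2 + 1 + 1 = 7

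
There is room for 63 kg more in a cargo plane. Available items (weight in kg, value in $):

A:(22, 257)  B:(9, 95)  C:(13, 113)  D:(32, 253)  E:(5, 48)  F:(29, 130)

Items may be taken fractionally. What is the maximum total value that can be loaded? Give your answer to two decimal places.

Sort by value per unit weight and fill in that order.
Order: A (257/22=11.68) > B (95/9=10.56) > E (48/5=9.60) > C (113/13=8.69) > D (253/32=7.91) > F (130/29=4.48)
Fill: take A (22 @ 257) → take B (9 @ 95) → take E (5 @ 48) → take C (13 @ 113) → take 14/32 of D → 110.69; 63/63 used.
Total value = 623.69

623.69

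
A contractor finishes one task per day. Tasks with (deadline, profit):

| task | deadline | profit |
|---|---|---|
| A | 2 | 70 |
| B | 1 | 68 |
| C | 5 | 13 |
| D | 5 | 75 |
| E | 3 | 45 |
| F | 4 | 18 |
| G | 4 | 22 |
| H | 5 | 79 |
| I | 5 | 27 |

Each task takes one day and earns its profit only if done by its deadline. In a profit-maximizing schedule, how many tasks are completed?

5

By profit: H(d5,79), D(d5,75), A(d2,70), B(d1,68), E(d3,45), I(d5,27), G(d4,22), F(d4,18), C(d5,13)
H→slot 5; D→slot 4; A→slot 2; B→slot 1; E→slot 3; I skipped; G skipped; F skipped; C skipped.
5 of 9 scheduled.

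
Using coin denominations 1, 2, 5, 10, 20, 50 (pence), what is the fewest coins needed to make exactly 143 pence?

6

Use the largest denomination that fits, subtract, and repeat.
143 − 2×50→43 − 2×20→3 − 1×2→1 − 1×1→0
Total coins = 2 + 2 + 1 + 1 = 6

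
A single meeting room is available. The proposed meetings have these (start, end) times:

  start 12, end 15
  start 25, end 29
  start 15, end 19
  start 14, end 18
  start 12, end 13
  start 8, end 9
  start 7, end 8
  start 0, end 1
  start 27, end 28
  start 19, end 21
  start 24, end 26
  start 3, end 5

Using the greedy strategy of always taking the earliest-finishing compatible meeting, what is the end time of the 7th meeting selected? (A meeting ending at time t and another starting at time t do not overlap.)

21

Sort by end time and greedily take each interval whose start is ≥ the last chosen end.
By end time: (0,1), (3,5), (7,8), (8,9), (12,13), (12,15), (14,18), (15,19), (19,21), (24,26), (27,28), (25,29).
Pick (0,1); next start ≥ 1 → (3,5); next start ≥ 5 → (7,8); next start ≥ 8 → (8,9); next start ≥ 9 → (12,13); next start ≥ 13 → (14,18); next start ≥ 18 → (19,21); next start ≥ 21 → (24,26); next start ≥ 26 → (27,28).
Selected: (0,1) (3,5) (7,8) (8,9) (12,13) (14,18) (19,21) (24,26) (27,28)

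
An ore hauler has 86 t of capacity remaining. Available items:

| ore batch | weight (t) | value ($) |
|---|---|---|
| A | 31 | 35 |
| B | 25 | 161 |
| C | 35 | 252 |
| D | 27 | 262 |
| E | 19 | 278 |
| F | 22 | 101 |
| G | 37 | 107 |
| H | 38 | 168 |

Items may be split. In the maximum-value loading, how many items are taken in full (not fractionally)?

Greedy by value/weight ratio, highest first.
Ratios (sorted): E 14.63, D 9.70, C 7.20, B 6.44, F 4.59, H 4.42, G 2.89, A 1.13
take E (19 @ 278); take D (27 @ 262); take C (35 @ 252); take 5/25 of B → 32.20. Capacity used 86/86.
3 item(s) taken whole; one partial (take 5/25 of B).

3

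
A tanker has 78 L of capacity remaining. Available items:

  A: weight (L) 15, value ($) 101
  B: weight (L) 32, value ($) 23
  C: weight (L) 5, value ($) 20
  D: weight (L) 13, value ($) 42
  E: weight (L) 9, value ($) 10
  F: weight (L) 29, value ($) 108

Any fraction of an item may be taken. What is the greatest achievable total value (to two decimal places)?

286.03

Sort by value per unit weight and fill in that order.
Ratios (sorted): A 6.73, C 4.00, F 3.72, D 3.23, E 1.11, B 0.72
take A (15 @ 101); take C (5 @ 20); take F (29 @ 108); take D (13 @ 42); take E (9 @ 10); take 7/32 of B → 5.03. Capacity used 78/78.
Total value = 286.03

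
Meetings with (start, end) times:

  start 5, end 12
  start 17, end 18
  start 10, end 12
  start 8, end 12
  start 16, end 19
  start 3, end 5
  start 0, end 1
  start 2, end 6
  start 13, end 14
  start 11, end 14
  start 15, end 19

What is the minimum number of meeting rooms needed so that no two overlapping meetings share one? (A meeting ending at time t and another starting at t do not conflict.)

4

Events (time:±→running): 0:+→1 1:-→0 2:+→1 3:+→2 5:-→1 5:+→2 6:-→1 8:+→2 10:+→3 11:+→4 … peak 4.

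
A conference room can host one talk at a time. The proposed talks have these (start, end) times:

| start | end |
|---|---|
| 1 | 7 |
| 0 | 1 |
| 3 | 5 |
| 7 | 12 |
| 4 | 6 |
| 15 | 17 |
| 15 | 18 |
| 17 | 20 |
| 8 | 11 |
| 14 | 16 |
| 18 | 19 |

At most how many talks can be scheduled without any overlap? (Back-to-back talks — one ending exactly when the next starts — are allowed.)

5

Sort by end time and greedily take each interval whose start is ≥ the last chosen end.
Sorted by end: (0,1)  (3,5)  (4,6)  (1,7)  (8,11)  (7,12)  (14,16)  (15,17)  (15,18)  (18,19)  (17,20)
take (0,1); take (3,5); take (8,11); take (14,16); take (18,19); skip (17,20).
Selected 5 talks.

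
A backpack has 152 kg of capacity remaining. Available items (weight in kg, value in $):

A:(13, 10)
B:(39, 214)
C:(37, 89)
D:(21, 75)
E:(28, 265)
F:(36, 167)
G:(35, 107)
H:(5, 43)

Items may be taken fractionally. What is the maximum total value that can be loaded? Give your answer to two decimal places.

834.31

Sort by value per unit weight and fill in that order.
Ratios (sorted): E 9.46, H 8.60, B 5.49, F 4.64, D 3.57, G 3.06, C 2.41, A 0.77
take E (28 @ 265); take H (5 @ 43); take B (39 @ 214); take F (36 @ 167); take D (21 @ 75); take 23/35 of G → 70.31. Capacity used 152/152.
Total value = 834.31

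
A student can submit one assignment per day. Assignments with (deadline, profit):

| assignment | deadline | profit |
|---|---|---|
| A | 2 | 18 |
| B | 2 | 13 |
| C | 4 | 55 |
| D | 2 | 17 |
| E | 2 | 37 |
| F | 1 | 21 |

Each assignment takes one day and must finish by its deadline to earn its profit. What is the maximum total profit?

113

Sort by profit descending; place each in the latest free slot ≤ its deadline.
By profit: C(d4,55), E(d2,37), F(d1,21), A(d2,18), D(d2,17), B(d2,13)
C→slot 4; E→slot 2; F→slot 1; A skipped; D skipped; B skipped.
Profit = 21 + 37 + 55 = 113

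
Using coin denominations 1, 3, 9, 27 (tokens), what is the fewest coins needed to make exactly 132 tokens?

8

Use the largest denomination that fits, subtract, and repeat.
132 = 4×27 + 2×9 + 2×3
Total coins = 4 + 2 + 2 = 8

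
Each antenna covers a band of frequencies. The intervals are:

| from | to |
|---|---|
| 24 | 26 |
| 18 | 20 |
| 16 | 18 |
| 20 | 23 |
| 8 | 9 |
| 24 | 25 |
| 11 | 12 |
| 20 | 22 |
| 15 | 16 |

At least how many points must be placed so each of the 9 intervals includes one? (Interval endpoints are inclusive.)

Process intervals by earliest right end; each time one isn't hit yet, stab at its right endpoint.
Sorted: [8,9] [11,12] [15,16] [16,18] [18,20] [20,22] [20,23] [24,25] [24,26]
{[8,9]} hit by 9; {[11,12]} hit by 12; {[15,16],[16,18]} hit by 16; {[18,20],[20,22],[20,23]} hit by 20; {[24,25],[24,26]} hit by 25.
Points: 9, 12, 16, 20, 25 (5 total).

5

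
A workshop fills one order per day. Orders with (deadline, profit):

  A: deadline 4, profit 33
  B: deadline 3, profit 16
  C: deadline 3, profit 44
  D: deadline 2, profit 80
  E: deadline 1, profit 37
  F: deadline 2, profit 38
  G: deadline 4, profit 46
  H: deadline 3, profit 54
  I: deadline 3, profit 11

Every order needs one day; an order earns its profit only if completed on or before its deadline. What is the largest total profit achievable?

By profit: D(d2,80), H(d3,54), G(d4,46), C(d3,44), F(d2,38), E(d1,37), A(d4,33), B(d3,16), I(d3,11)
D→slot 2; H→slot 3; G→slot 4; C→slot 1; F skipped; E skipped; A skipped; B skipped; I skipped.
Profit = 44 + 80 + 54 + 46 = 224

224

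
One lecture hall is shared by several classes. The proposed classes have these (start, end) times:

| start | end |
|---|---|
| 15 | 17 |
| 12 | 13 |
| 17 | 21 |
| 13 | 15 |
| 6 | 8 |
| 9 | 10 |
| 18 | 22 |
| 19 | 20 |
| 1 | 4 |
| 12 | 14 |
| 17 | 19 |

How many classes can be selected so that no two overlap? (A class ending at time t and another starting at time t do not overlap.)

8

Order by finish time; keep every interval that doesn't clash with the previous kept one.
Sorted by end: (1,4)  (6,8)  (9,10)  (12,13)  (12,14)  (13,15)  (15,17)  (17,19)  (19,20)  (17,21)  (18,22)
take (1,4); take (6,8); take (9,10); take (12,13); take (13,15); take (15,17); take (17,19); take (19,20).
Selected 8 classes.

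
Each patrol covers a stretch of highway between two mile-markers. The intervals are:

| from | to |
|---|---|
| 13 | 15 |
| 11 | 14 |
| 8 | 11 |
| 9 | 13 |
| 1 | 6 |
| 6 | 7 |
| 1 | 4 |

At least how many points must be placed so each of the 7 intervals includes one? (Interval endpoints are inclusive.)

4

Sorted: [1,4] [1,6] [6,7] [8,11] [9,13] [11,14] [13,15]
{[1,4],[1,6]} hit by 4; {[6,7]} hit by 7; {[8,11],[9,13],[11,14]} hit by 11; {[13,15]} hit by 15.
Points: 4, 7, 11, 15 (4 total).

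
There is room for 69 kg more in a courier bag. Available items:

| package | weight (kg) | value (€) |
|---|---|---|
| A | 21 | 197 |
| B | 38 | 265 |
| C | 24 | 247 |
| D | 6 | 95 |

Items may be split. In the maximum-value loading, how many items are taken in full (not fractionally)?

3

Greedy by value/weight ratio, highest first.
Order: D (95/6=15.83) > C (247/24=10.29) > A (197/21=9.38) > B (265/38=6.97)
Fill: take D (6 @ 95) → take C (24 @ 247) → take A (21 @ 197) → take 18/38 of B → 125.53; 69/69 used.
3 item(s) taken whole; one partial (take 18/38 of B).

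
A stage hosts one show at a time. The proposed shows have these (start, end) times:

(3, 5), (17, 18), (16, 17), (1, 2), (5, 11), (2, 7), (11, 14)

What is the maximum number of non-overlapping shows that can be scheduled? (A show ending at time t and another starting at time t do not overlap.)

6

Sorted by end: (1,2)  (3,5)  (2,7)  (5,11)  (11,14)  (16,17)  (17,18)
take (1,2); take (3,5); skip (2,7); take (5,11); take (11,14); take (16,17); take (17,18).
Selected 6 shows.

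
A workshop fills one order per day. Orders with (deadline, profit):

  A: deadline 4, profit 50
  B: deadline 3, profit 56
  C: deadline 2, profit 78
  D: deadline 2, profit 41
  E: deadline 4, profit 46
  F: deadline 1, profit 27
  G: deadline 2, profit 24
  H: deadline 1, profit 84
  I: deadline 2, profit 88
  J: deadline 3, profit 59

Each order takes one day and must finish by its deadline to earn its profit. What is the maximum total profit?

Sort by profit descending; place each in the latest free slot ≤ its deadline.
Profit order: I=88 H=84 C=78 J=59 B=56 A=50 E=46 D=41 F=27 G=24
Assign: I→slot 2, H→slot 1, C skipped, J→slot 3, B skipped, A→slot 4, E skipped, D skipped, F skipped, G skipped.
Slots: [1:H] [2:I] [3:J] [4:A]
Profit = 84 + 88 + 59 + 50 = 281

281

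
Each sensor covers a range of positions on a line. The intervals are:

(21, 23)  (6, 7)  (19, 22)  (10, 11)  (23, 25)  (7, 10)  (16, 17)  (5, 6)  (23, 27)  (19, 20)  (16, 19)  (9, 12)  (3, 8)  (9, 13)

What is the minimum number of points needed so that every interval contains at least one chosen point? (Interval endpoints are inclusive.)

5

Process intervals by earliest right end; each time one isn't hit yet, stab at its right endpoint.
Sorted: [5,6] [6,7] [3,8] [7,10] [10,11] [9,12] [9,13] [16,17] [16,19] [19,20] [19,22] [21,23] [23,25] [23,27]
{[5,6],[6,7],[3,8]} hit by 6; {[7,10],[10,11],[9,12],[9,13]} hit by 10; {[16,17],[16,19]} hit by 17; {[19,20],[19,22]} hit by 20; {[21,23],[23,25],[23,27]} hit by 23.
Points: 6, 10, 17, 20, 23 (5 total).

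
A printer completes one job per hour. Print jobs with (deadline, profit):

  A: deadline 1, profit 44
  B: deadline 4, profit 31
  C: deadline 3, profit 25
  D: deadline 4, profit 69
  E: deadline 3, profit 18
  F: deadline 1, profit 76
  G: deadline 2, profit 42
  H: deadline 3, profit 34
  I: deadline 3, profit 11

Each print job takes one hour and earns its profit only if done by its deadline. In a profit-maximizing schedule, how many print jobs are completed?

Sort by profit descending; place each in the latest free slot ≤ its deadline.
Profit order: F=76 D=69 A=44 G=42 H=34 B=31 C=25 E=18 I=11
Assign: F→slot 1, D→slot 4, A skipped, G→slot 2, H→slot 3, B skipped, C skipped, E skipped, I skipped.
Slots: [1:F] [2:G] [3:H] [4:D]
4 of 9 scheduled.

4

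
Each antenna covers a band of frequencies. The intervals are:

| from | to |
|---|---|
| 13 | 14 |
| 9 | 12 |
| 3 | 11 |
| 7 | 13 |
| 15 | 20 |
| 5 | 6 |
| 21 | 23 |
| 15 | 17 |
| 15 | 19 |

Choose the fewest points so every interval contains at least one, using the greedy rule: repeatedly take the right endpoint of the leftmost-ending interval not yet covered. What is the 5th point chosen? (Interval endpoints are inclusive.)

By right end: [5,6]  [3,11]  [9,12]  [7,13]  [13,14]  [15,17]  [15,19]  [15,20]  [21,23]
[5,6] uncovered → point at 6; [9,12] uncovered → point at 12; [13,14] uncovered → point at 14; [15,17] uncovered → point at 17; [21,23] uncovered → point at 23.
Points: 6, 12, 14, 17, 23 (5 total).

23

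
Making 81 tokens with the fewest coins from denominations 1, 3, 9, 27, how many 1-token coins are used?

0

Use the largest denomination that fits, subtract, and repeat.
81 − 3×27→0
Count of 1: 0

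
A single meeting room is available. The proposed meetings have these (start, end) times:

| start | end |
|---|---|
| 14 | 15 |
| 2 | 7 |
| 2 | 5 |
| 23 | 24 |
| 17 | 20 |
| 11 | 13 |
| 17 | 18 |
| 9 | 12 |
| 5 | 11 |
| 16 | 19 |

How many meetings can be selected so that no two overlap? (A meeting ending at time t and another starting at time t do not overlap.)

Order by finish time; keep every interval that doesn't clash with the previous kept one.
Sorted by end: (2,5)  (2,7)  (5,11)  (9,12)  (11,13)  (14,15)  (17,18)  (16,19)  (17,20)  (23,24)
take (2,5); take (5,11); take (11,13); take (14,15); take (17,18); take (23,24).
Selected 6 meetings.

6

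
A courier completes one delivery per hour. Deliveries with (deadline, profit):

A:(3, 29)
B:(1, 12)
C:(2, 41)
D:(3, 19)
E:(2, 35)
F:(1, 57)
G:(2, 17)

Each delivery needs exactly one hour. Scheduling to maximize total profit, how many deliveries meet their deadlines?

Take jobs in profit order; each goes to the latest open slot no later than its deadline.
By profit: F(d1,57), C(d2,41), E(d2,35), A(d3,29), D(d3,19), G(d2,17), B(d1,12)
F→slot 1; C→slot 2; E skipped; A→slot 3; D skipped; G skipped; B skipped.
3 of 7 scheduled.

3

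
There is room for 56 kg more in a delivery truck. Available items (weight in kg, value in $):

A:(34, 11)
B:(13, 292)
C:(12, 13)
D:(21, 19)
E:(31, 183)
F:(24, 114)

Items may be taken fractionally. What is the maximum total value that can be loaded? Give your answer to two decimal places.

532.00

Sort by value per unit weight and fill in that order.
Ratios (sorted): B 22.46, E 5.90, F 4.75, C 1.08, D 0.90, A 0.32
take B (13 @ 292); take E (31 @ 183); take 12/24 of F → 57.00. Capacity used 56/56.
Total value = 532.00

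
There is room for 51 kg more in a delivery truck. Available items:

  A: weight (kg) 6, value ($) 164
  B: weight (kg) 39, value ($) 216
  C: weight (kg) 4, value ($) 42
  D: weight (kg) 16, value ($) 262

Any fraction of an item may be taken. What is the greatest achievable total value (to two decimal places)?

606.46

Sort by value per unit weight and fill in that order.
Ratios (sorted): A 27.33, D 16.38, C 10.50, B 5.54
take A (6 @ 164); take D (16 @ 262); take C (4 @ 42); take 25/39 of B → 138.46. Capacity used 51/51.
Total value = 606.46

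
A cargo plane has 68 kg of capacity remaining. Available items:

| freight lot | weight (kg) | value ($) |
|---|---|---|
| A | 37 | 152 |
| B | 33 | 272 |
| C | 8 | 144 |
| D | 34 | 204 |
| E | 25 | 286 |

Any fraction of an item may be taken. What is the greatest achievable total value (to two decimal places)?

Sort by value per unit weight and fill in that order.
Ratios (sorted): C 18.00, E 11.44, B 8.24, D 6.00, A 4.11
take C (8 @ 144); take E (25 @ 286); take B (33 @ 272); take 2/34 of D → 12.00. Capacity used 68/68.
Total value = 714.00

714.00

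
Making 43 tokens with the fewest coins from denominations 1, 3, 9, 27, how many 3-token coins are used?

43 − 1×27→16 − 1×9→7 − 2×3→1 − 1×1→0
Count of 3: 2

2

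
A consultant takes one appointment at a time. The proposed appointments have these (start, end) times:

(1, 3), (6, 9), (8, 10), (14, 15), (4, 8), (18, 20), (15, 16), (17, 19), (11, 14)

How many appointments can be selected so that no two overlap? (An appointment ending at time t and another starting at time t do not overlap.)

By end time: (1,3), (4,8), (6,9), (8,10), (11,14), (14,15), (15,16), (17,19), (18,20).
Pick (1,3); next start ≥ 3 → (4,8); next start ≥ 8 → (8,10); next start ≥ 10 → (11,14); next start ≥ 14 → (14,15); next start ≥ 15 → (15,16); next start ≥ 16 → (17,19).
Selected 7 appointments.

7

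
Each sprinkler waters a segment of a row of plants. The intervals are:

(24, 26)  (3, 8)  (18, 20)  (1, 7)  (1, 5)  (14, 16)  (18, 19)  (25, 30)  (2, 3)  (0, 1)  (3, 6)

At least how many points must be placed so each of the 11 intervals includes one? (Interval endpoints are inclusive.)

5

Process intervals by earliest right end; each time one isn't hit yet, stab at its right endpoint.
Sorted: [0,1] [2,3] [1,5] [3,6] [1,7] [3,8] [14,16] [18,19] [18,20] [24,26] [25,30]
{[0,1]} hit by 1; {[2,3],[1,5],[3,6],[1,7],[3,8]} hit by 3; {[14,16]} hit by 16; {[18,19],[18,20]} hit by 19; {[24,26],[25,30]} hit by 26.
Points: 1, 3, 16, 19, 26 (5 total).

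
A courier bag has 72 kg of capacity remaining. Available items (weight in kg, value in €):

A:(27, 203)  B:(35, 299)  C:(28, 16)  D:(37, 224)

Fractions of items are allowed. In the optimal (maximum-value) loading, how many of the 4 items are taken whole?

2

Sort by value per unit weight and fill in that order.
Ratios (sorted): B 8.54, A 7.52, D 6.05, C 0.57
take B (35 @ 299); take A (27 @ 203); take 10/37 of D → 60.54. Capacity used 72/72.
2 item(s) taken whole; one partial (take 10/37 of D).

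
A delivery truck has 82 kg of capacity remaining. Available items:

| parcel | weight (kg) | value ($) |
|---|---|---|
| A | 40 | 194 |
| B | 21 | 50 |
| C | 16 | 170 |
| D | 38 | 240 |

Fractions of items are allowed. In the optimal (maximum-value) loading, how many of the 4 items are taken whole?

2

Greedy by value/weight ratio, highest first.
Ratios (sorted): C 10.62, D 6.32, A 4.85, B 2.38
take C (16 @ 170); take D (38 @ 240); take 28/40 of A → 135.80. Capacity used 82/82.
2 item(s) taken whole; one partial (take 28/40 of A).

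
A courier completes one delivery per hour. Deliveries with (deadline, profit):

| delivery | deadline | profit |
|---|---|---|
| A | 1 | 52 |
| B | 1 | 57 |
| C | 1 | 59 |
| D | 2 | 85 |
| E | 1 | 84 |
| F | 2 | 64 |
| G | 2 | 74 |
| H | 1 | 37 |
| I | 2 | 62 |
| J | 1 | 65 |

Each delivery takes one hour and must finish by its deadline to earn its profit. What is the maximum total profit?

169

By profit: D(d2,85), E(d1,84), G(d2,74), J(d1,65), F(d2,64), I(d2,62), C(d1,59), B(d1,57), A(d1,52), H(d1,37)
D→slot 2; E→slot 1; G skipped; J skipped; F skipped; I skipped; C skipped; B skipped; A skipped; H skipped.
Profit = 84 + 85 = 169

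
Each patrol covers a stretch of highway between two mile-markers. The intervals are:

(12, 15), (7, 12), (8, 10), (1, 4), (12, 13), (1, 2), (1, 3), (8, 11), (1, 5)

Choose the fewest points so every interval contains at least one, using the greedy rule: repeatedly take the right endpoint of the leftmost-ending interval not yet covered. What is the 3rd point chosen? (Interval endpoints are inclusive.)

13

Sort by right endpoint; whenever an interval is uncovered, place a point at its right end.
Sorted: [1,2] [1,3] [1,4] [1,5] [8,10] [8,11] [7,12] [12,13] [12,15]
{[1,2],[1,3],[1,4],[1,5]} hit by 2; {[8,10],[8,11],[7,12]} hit by 10; {[12,13],[12,15]} hit by 13.
Points: 2, 10, 13 (3 total).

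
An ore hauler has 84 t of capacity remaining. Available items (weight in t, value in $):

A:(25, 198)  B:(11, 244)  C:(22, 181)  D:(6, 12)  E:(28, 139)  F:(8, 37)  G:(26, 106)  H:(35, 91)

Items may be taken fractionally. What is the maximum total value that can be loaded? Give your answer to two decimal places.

Greedy by value/weight ratio, highest first.
Ratios (sorted): B 22.18, C 8.23, A 7.92, E 4.96, F 4.62, G 4.08, H 2.60, D 2.00
take B (11 @ 244); take C (22 @ 181); take A (25 @ 198); take 26/28 of E → 129.07. Capacity used 84/84.
Total value = 752.07

752.07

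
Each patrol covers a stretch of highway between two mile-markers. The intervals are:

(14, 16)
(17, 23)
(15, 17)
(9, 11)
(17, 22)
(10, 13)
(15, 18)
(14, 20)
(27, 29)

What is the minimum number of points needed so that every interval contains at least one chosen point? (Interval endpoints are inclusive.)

4

Sorted: [9,11] [10,13] [14,16] [15,17] [15,18] [14,20] [17,22] [17,23] [27,29]
{[9,11],[10,13]} hit by 11; {[14,16],[15,17],[15,18],[14,20]} hit by 16; {[17,22],[17,23]} hit by 22; {[27,29]} hit by 29.
Points: 11, 16, 22, 29 (4 total).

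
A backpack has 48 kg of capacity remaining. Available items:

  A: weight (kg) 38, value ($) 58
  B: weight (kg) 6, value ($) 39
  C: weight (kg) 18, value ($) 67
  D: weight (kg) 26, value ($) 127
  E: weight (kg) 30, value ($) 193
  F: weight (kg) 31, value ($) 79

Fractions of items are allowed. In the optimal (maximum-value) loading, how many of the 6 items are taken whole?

Order: B (39/6=6.50) > E (193/30=6.43) > D (127/26=4.88) > C (67/18=3.72) > F (79/31=2.55) > A (58/38=1.53)
Fill: take B (6 @ 39) → take E (30 @ 193) → take 12/26 of D → 58.62; 48/48 used.
2 item(s) taken whole; one partial (take 12/26 of D).

2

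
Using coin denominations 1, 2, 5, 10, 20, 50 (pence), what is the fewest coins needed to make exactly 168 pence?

168 = 3×50 + 1×10 + 1×5 + 1×2 + 1×1
Total coins = 3 + 1 + 1 + 1 + 1 = 7

7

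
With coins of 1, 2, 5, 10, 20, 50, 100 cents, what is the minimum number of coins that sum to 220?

220 = 2×100 + 1×20
Total coins = 2 + 1 = 3

3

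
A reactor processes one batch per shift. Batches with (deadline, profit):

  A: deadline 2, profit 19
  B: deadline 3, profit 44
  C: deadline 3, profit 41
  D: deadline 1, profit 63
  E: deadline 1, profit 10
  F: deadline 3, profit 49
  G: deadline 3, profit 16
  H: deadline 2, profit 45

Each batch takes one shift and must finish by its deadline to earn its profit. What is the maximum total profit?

Profit order: D=63 F=49 H=45 B=44 C=41 A=19 G=16 E=10
Assign: D→slot 1, F→slot 3, H→slot 2, B skipped, C skipped, A skipped, G skipped, E skipped.
Slots: [1:D] [2:H] [3:F]
Profit = 63 + 45 + 49 = 157

157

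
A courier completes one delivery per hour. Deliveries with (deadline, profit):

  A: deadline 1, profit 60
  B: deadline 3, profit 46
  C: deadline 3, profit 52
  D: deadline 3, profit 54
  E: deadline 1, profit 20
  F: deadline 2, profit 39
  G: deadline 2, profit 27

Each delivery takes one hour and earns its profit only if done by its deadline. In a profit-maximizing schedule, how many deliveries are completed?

3

By profit: A(d1,60), D(d3,54), C(d3,52), B(d3,46), F(d2,39), G(d2,27), E(d1,20)
A→slot 1; D→slot 3; C→slot 2; B skipped; F skipped; G skipped; E skipped.
3 of 7 scheduled.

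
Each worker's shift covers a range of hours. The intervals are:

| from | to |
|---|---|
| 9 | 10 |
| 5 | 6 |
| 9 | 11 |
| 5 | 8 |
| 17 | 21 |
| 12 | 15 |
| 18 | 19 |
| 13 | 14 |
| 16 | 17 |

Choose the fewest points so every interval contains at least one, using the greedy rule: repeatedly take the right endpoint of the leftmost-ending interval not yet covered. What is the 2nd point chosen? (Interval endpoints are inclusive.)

Sort by right endpoint; whenever an interval is uncovered, place a point at its right end.
Sorted: [5,6] [5,8] [9,10] [9,11] [13,14] [12,15] [16,17] [18,19] [17,21]
{[5,6],[5,8]} hit by 6; {[9,10],[9,11]} hit by 10; {[13,14],[12,15]} hit by 14; {[16,17]} hit by 17; {[18,19],[17,21]} hit by 19.
Points: 6, 10, 14, 17, 19 (5 total).

10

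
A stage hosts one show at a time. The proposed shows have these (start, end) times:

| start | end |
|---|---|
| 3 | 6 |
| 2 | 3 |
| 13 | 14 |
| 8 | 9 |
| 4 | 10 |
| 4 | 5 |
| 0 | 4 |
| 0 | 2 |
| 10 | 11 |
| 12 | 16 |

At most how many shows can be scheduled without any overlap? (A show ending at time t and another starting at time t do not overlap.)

6

Order by finish time; keep every interval that doesn't clash with the previous kept one.
Sorted by end: (0,2)  (2,3)  (0,4)  (4,5)  (3,6)  (8,9)  (4,10)  (10,11)  (13,14)  (12,16)
take (0,2); take (2,3); skip (0,4); take (4,5); take (8,9); take (10,11); take (13,14); skip (12,16).
Selected 6 shows.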